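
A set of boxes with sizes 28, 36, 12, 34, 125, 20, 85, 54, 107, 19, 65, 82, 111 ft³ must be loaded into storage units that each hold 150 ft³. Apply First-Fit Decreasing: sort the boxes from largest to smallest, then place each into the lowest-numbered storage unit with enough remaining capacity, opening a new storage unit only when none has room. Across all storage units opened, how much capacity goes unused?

Sorted descending: 125, 111, 107, 85, 82, 65, 54, 36, 34, 28, 20, 19, 12.
Put 125 ft³ in storage unit 1; 25 ft³ remain.
Put 111 ft³ in storage unit 2; 39 ft³ remain.
Put 107 ft³ in storage unit 3; 43 ft³ remain.
Put 85 ft³ in storage unit 4; 65 ft³ remain.
Put 82 ft³ in storage unit 5; 68 ft³ remain.
Put 65 ft³ in storage unit 4; 0 ft³ remain.
Put 54 ft³ in storage unit 5; 14 ft³ remain.
Put 36 ft³ in storage unit 2; 3 ft³ remain.
Put 34 ft³ in storage unit 3; 9 ft³ remain.
Put 28 ft³ in storage unit 6; 122 ft³ remain.
Put 20 ft³ in storage unit 1; 5 ft³ remain.
Put 19 ft³ in storage unit 6; 103 ft³ remain.
Put 12 ft³ in storage unit 5; 2 ft³ remain.
6 storage units × 150 ft³ = 900 ft³; used 778 ft³; unused 122 ft³.

122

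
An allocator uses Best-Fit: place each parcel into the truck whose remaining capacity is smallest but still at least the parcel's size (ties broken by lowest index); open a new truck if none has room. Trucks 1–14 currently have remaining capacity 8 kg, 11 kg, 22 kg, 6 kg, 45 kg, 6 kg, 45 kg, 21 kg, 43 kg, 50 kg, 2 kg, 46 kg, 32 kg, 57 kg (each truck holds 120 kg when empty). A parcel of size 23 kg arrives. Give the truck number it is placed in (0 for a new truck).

13

Trucks with room: truck 5 (45 kg), truck 7 (45 kg), truck 9 (43 kg), truck 10 (50 kg), truck 12 (46 kg), truck 13 (32 kg), truck 14 (57 kg).
Tightest fit is truck 13 with 32 kg free.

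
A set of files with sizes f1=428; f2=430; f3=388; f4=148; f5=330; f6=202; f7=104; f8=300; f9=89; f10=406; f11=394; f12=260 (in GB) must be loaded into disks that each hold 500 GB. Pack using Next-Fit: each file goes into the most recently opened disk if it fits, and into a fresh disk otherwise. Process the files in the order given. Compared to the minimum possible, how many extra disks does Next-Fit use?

1

Next-Fit: [428] [430] [388] [148,330] [202,104] [300,89] [406] [394] [260] → 9 disks.
8 files exceed 250 GB (half the capacity), and no two of those can share a disk, so at least 8 disks are needed.
An optimal packing achieves that bound: [430] [428] [406,89] [394,104] [388] [330,148] [300] [260,202] → 8 disks.
Excess: 9 − 8 = 1.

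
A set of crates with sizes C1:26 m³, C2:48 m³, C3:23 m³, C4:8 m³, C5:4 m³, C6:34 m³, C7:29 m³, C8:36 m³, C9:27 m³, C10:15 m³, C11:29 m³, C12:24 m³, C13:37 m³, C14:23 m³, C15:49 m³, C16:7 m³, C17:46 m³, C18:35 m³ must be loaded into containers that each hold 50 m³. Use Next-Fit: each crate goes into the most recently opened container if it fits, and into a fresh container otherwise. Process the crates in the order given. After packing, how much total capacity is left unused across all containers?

250

C1 (26 m³) → container 1 (remaining 24 m³)
C2 (48 m³) → container 2 (remaining 2 m³)
C3 (23 m³) → container 3 (remaining 27 m³)
C4 (8 m³) → container 3 (remaining 19 m³)
C5 (4 m³) → container 3 (remaining 15 m³)
C6 (34 m³) → container 4 (remaining 16 m³)
C7 (29 m³) → container 5 (remaining 21 m³)
C8 (36 m³) → container 6 (remaining 14 m³)
C9 (27 m³) → container 7 (remaining 23 m³)
C10 (15 m³) → container 7 (remaining 8 m³)
C11 (29 m³) → container 8 (remaining 21 m³)
C12 (24 m³) → container 9 (remaining 26 m³)
C13 (37 m³) → container 10 (remaining 13 m³)
C14 (23 m³) → container 11 (remaining 27 m³)
C15 (49 m³) → container 12 (remaining 1 m³)
C16 (7 m³) → container 13 (remaining 43 m³)
C17 (46 m³) → container 14 (remaining 4 m³)
C18 (35 m³) → container 15 (remaining 15 m³)
15 containers × 50 m³ = 750 m³; used 500 m³; unused 250 m³.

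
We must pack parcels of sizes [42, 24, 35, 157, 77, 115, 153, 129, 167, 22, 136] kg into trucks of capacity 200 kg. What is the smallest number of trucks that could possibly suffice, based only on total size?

Total size = 42 + 24 + 35 + 157 + 77 + 115 + 153 + 129 + 167 + 22 + 136 = 1057 kg.
⌈1057 / 200⌉ = 6.

6 trucks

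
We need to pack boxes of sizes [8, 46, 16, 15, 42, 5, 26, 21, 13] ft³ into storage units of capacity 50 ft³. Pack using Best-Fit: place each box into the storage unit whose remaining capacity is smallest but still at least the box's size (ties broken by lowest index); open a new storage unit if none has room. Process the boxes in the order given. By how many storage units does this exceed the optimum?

1

Best-Fit: [8,16,15] [46] [42,5] [26,21] [13] → 5 storage units.
Total size 192 ft³; any packing needs at least ⌈192/50⌉ = 4 storage units.
An optimal packing achieves that bound: [46] [42,8] [26,21] [16,15,13,5] → 4 storage units.
Excess: 5 − 4 = 1.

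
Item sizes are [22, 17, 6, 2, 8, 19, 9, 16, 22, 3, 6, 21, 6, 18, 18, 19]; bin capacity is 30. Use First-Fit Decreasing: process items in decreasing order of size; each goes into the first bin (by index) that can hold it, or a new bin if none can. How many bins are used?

Sorted descending: 22, 22, 21, 19, 19, 18, 18, 17, 16, 9, 8, 6, 6, 6, 3, 2.
22 → bin 1 (remaining 8)
22 → bin 2 (remaining 8)
21 → bin 3 (remaining 9)
19 → bin 4 (remaining 11)
19 → bin 5 (remaining 11)
18 → bin 6 (remaining 12)
18 → bin 7 (remaining 12)
17 → bin 8 (remaining 13)
16 → bin 9 (remaining 14)
9 → bin 3 (remaining 0)
8 → bin 1 (remaining 0)
6 → bin 2 (remaining 2)
6 → bin 4 (remaining 5)
6 → bin 5 (remaining 5)
3 → bin 4 (remaining 2)
2 → bin 2 (remaining 0)

9 bins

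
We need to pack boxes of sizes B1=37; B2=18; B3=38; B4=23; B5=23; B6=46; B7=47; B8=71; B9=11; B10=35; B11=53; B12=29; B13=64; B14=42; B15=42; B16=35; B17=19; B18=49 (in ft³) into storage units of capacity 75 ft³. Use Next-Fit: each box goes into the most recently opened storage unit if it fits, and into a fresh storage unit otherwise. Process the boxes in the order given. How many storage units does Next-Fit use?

Put B1 (37 ft³) in storage unit 1; 38 ft³ remain.
Put B2 (18 ft³) in storage unit 1; 20 ft³ remain.
Put B3 (38 ft³) in storage unit 2; 37 ft³ remain.
Put B4 (23 ft³) in storage unit 2; 14 ft³ remain.
Put B5 (23 ft³) in storage unit 3; 52 ft³ remain.
Put B6 (46 ft³) in storage unit 3; 6 ft³ remain.
Put B7 (47 ft³) in storage unit 4; 28 ft³ remain.
Put B8 (71 ft³) in storage unit 5; 4 ft³ remain.
Put B9 (11 ft³) in storage unit 6; 64 ft³ remain.
Put B10 (35 ft³) in storage unit 6; 29 ft³ remain.
Put B11 (53 ft³) in storage unit 7; 22 ft³ remain.
Put B12 (29 ft³) in storage unit 8; 46 ft³ remain.
Put B13 (64 ft³) in storage unit 9; 11 ft³ remain.
Put B14 (42 ft³) in storage unit 10; 33 ft³ remain.
Put B15 (42 ft³) in storage unit 11; 33 ft³ remain.
Put B16 (35 ft³) in storage unit 12; 40 ft³ remain.
Put B17 (19 ft³) in storage unit 12; 21 ft³ remain.
Put B18 (49 ft³) in storage unit 13; 26 ft³ remain.

13 storage units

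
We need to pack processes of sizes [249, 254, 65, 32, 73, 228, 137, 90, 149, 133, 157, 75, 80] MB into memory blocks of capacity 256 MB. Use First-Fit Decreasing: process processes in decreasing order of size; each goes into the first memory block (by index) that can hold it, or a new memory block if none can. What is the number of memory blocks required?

Sorted descending: 254, 249, 228, 157, 149, 137, 133, 90, 80, 75, 73, 65, 32.
Put 254 MB in memory block 1; 2 MB remain.
Put 249 MB in memory block 2; 7 MB remain.
Put 228 MB in memory block 3; 28 MB remain.
Put 157 MB in memory block 4; 99 MB remain.
Put 149 MB in memory block 5; 107 MB remain.
Put 137 MB in memory block 6; 119 MB remain.
Put 133 MB in memory block 7; 123 MB remain.
Put 90 MB in memory block 4; 9 MB remain.
Put 80 MB in memory block 5; 27 MB remain.
Put 75 MB in memory block 6; 44 MB remain.
Put 73 MB in memory block 7; 50 MB remain.
Put 65 MB in memory block 8; 191 MB remain.
Put 32 MB in memory block 6; 12 MB remain.

8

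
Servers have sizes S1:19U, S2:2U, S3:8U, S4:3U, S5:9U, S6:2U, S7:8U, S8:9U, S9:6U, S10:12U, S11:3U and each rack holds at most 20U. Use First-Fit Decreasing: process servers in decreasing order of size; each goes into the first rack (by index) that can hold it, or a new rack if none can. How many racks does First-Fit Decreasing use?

Sorted descending: 19, 12, 9, 9, 8, 8, 6, 3, 3, 2, 2.
rack 1: place 19U, 1U left
rack 2: place 12U, 8U left
rack 3: place 9U, 11U left
rack 3: place 9U, 2U left
rack 2: place 8U, 0U left
rack 4: place 8U, 12U left
rack 4: place 6U, 6U left
rack 4: place 3U, 3U left
rack 4: place 3U, 0U left
rack 3: place 2U, 0U left
rack 5: place 2U, 18U left
Final racks: [19] [12,8] [9,9,2] [8,6,3,3] [2].

5 racks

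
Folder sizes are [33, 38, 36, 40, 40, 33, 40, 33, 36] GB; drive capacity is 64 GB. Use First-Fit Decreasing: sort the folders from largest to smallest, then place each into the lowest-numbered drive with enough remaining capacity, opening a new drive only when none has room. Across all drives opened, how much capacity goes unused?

247

Sorted descending: 40, 40, 40, 38, 36, 36, 33, 33, 33.
drive 1: place 40 GB, 24 GB left
drive 2: place 40 GB, 24 GB left
drive 3: place 40 GB, 24 GB left
drive 4: place 38 GB, 26 GB left
drive 5: place 36 GB, 28 GB left
drive 6: place 36 GB, 28 GB left
drive 7: place 33 GB, 31 GB left
drive 8: place 33 GB, 31 GB left
drive 9: place 33 GB, 31 GB left
9 drives × 64 GB = 576 GB; used 329 GB; unused 247 GB.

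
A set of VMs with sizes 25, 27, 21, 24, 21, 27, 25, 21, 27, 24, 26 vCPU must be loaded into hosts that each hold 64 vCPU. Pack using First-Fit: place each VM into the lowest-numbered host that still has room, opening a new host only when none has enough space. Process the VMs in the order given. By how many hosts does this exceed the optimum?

First-Fit: [25,27] [21,24] [21,27] [25,21] [27,24] [26] → 6 hosts.
Total size 268 vCPU; any packing needs at least ⌈268/64⌉ = 5 hosts.
An optimal packing achieves that bound: [27,27] [27,26] [25,25] [24,24] [21,21,21] → 5 hosts.
Excess: 6 − 5 = 1.

1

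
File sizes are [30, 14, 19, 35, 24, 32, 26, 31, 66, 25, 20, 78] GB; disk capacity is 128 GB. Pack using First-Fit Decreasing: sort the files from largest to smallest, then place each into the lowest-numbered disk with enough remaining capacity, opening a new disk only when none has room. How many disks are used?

Sorted descending: 78, 66, 35, 32, 31, 30, 26, 25, 24, 20, 19, 14.
78 GB → disk 1 (remaining 50 GB)
66 GB → disk 2 (remaining 62 GB)
35 GB → disk 1 (remaining 15 GB)
32 GB → disk 2 (remaining 30 GB)
31 GB → disk 3 (remaining 97 GB)
30 GB → disk 2 (remaining 0 GB)
26 GB → disk 3 (remaining 71 GB)
25 GB → disk 3 (remaining 46 GB)
24 GB → disk 3 (remaining 22 GB)
20 GB → disk 3 (remaining 2 GB)
19 GB → disk 4 (remaining 109 GB)
14 GB → disk 1 (remaining 1 GB)

4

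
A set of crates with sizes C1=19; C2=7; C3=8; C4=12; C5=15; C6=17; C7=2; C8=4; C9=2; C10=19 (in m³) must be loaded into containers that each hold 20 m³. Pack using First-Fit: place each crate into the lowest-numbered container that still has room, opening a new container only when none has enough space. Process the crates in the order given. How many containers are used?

container 1: place C1 (19 m³), 1 m³ left
container 2: place C2 (7 m³), 13 m³ left
container 2: place C3 (8 m³), 5 m³ left
container 3: place C4 (12 m³), 8 m³ left
container 4: place C5 (15 m³), 5 m³ left
container 5: place C6 (17 m³), 3 m³ left
container 2: place C7 (2 m³), 3 m³ left
container 3: place C8 (4 m³), 4 m³ left
container 2: place C9 (2 m³), 1 m³ left
container 6: place C10 (19 m³), 1 m³ left
Final containers: [19] [7,8,2,2] [12,4] [15] [17] [19].

6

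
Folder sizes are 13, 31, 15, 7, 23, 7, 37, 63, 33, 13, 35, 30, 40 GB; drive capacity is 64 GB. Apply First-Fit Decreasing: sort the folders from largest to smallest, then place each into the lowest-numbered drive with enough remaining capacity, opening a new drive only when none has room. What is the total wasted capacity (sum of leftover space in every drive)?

37

Sorted descending: 63, 40, 37, 35, 33, 31, 30, 23, 15, 13, 13, 7, 7.
63 GB → drive 1 (remaining 1 GB)
40 GB → drive 2 (remaining 24 GB)
37 GB → drive 3 (remaining 27 GB)
35 GB → drive 4 (remaining 29 GB)
33 GB → drive 5 (remaining 31 GB)
31 GB → drive 5 (remaining 0 GB)
30 GB → drive 6 (remaining 34 GB)
23 GB → drive 2 (remaining 1 GB)
15 GB → drive 3 (remaining 12 GB)
13 GB → drive 4 (remaining 16 GB)
13 GB → drive 4 (remaining 3 GB)
7 GB → drive 3 (remaining 5 GB)
7 GB → drive 6 (remaining 27 GB)
6 drives × 64 GB = 384 GB; used 347 GB; unused 37 GB.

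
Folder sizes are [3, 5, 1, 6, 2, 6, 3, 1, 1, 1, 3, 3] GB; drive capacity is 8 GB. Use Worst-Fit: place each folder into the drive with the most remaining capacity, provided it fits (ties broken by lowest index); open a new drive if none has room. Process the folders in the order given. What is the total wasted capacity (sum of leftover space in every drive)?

5

drive 1: place 3 GB, 5 GB left
drive 1: place 5 GB, 0 GB left
drive 2: place 1 GB, 7 GB left
drive 2: place 6 GB, 1 GB left
drive 3: place 2 GB, 6 GB left
drive 3: place 6 GB, 0 GB left
drive 4: place 3 GB, 5 GB left
drive 4: place 1 GB, 4 GB left
drive 4: place 1 GB, 3 GB left
drive 4: place 1 GB, 2 GB left
drive 5: place 3 GB, 5 GB left
drive 5: place 3 GB, 2 GB left
5 drives × 8 GB = 40 GB; used 35 GB; unused 5 GB.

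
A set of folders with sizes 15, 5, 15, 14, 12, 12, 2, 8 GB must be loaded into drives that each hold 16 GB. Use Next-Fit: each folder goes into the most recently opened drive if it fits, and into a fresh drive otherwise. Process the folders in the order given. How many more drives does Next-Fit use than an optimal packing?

1

Next-Fit: [15] [5] [15] [14] [12] [12,2] [8] → 7 drives.
Total size 83 GB; any packing needs at least ⌈83/16⌉ = 6 drives.
An optimal packing achieves that bound: [15] [15] [14,2] [12] [12] [8,5] → 6 drives.
Excess: 7 − 6 = 1.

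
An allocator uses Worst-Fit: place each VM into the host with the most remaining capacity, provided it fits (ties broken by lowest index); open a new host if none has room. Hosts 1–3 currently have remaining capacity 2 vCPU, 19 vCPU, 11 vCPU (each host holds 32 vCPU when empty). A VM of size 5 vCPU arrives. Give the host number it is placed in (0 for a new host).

Hosts with room: host 2 (19 vCPU), host 3 (11 vCPU).
Most room is host 2 with 19 vCPU free.

2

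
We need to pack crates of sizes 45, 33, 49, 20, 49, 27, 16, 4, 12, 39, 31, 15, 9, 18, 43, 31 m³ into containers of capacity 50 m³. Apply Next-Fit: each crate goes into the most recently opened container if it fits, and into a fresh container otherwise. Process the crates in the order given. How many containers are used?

Put 45 m³ in container 1; 5 m³ remain.
Put 33 m³ in container 2; 17 m³ remain.
Put 49 m³ in container 3; 1 m³ remain.
Put 20 m³ in container 4; 30 m³ remain.
Put 49 m³ in container 5; 1 m³ remain.
Put 27 m³ in container 6; 23 m³ remain.
Put 16 m³ in container 6; 7 m³ remain.
Put 4 m³ in container 6; 3 m³ remain.
Put 12 m³ in container 7; 38 m³ remain.
Put 39 m³ in container 8; 11 m³ remain.
Put 31 m³ in container 9; 19 m³ remain.
Put 15 m³ in container 9; 4 m³ remain.
Put 9 m³ in container 10; 41 m³ remain.
Put 18 m³ in container 10; 23 m³ remain.
Put 43 m³ in container 11; 7 m³ remain.
Put 31 m³ in container 12; 19 m³ remain.

12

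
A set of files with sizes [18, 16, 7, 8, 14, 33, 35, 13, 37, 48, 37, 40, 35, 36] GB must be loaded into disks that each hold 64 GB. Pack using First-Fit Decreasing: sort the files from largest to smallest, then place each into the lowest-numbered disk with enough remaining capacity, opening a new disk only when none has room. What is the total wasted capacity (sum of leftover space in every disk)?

Sorted descending: 48, 40, 37, 37, 36, 35, 35, 33, 18, 16, 14, 13, 8, 7.
48 GB → disk 1 (remaining 16 GB)
40 GB → disk 2 (remaining 24 GB)
37 GB → disk 3 (remaining 27 GB)
37 GB → disk 4 (remaining 27 GB)
36 GB → disk 5 (remaining 28 GB)
35 GB → disk 6 (remaining 29 GB)
35 GB → disk 7 (remaining 29 GB)
33 GB → disk 8 (remaining 31 GB)
18 GB → disk 2 (remaining 6 GB)
16 GB → disk 1 (remaining 0 GB)
14 GB → disk 3 (remaining 13 GB)
13 GB → disk 3 (remaining 0 GB)
8 GB → disk 4 (remaining 19 GB)
7 GB → disk 4 (remaining 12 GB)
8 disks × 64 GB = 512 GB; used 377 GB; unused 135 GB.

135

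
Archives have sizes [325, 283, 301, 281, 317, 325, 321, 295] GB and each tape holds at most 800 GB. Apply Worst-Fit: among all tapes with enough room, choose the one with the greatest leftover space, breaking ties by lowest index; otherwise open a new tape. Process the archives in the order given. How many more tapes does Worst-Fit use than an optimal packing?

Worst-Fit: [325,283] [301,281] [317,325] [321,295] → 4 tapes.
Total size 2448 GB; any packing needs at least ⌈2448/800⌉ = 4 tapes.
So 4 is already optimal.

0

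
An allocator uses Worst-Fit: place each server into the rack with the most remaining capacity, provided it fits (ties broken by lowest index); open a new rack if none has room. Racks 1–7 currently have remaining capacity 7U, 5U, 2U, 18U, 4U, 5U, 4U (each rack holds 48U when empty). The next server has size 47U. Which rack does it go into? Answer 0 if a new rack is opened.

No rack has ≥ 47U free, so a new rack is opened.

0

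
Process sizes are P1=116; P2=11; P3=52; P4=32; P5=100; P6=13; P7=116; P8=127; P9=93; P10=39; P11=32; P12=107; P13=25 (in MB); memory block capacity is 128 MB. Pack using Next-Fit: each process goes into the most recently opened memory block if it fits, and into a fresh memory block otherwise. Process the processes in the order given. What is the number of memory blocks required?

Put P1 (116 MB) in memory block 1; 12 MB remain.
Put P2 (11 MB) in memory block 1; 1 MB remain.
Put P3 (52 MB) in memory block 2; 76 MB remain.
Put P4 (32 MB) in memory block 2; 44 MB remain.
Put P5 (100 MB) in memory block 3; 28 MB remain.
Put P6 (13 MB) in memory block 3; 15 MB remain.
Put P7 (116 MB) in memory block 4; 12 MB remain.
Put P8 (127 MB) in memory block 5; 1 MB remain.
Put P9 (93 MB) in memory block 6; 35 MB remain.
Put P10 (39 MB) in memory block 7; 89 MB remain.
Put P11 (32 MB) in memory block 7; 57 MB remain.
Put P12 (107 MB) in memory block 8; 21 MB remain.
Put P13 (25 MB) in memory block 9; 103 MB remain.

9 memory blocks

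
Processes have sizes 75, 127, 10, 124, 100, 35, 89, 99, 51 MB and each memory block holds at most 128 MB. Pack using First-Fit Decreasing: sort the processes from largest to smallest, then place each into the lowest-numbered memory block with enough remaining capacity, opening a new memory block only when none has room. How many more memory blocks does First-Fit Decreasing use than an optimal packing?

First-Fit Decreasing: [127] [124] [100,10] [99] [89,35] [75,51] → 6 memory blocks.
Total size 710 MB; any packing needs at least ⌈710/128⌉ = 6 memory blocks.
So 6 is already optimal.

0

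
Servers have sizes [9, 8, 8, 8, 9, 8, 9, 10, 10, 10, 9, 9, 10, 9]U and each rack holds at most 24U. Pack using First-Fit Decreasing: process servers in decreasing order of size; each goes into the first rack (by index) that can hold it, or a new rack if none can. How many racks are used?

7 racks

Sorted descending: 10, 10, 10, 10, 9, 9, 9, 9, 9, 9, 8, 8, 8, 8.
10U → rack 1 (remaining 14U)
10U → rack 1 (remaining 4U)
10U → rack 2 (remaining 14U)
10U → rack 2 (remaining 4U)
9U → rack 3 (remaining 15U)
9U → rack 3 (remaining 6U)
9U → rack 4 (remaining 15U)
9U → rack 4 (remaining 6U)
9U → rack 5 (remaining 15U)
9U → rack 5 (remaining 6U)
8U → rack 6 (remaining 16U)
8U → rack 6 (remaining 8U)
8U → rack 6 (remaining 0U)
8U → rack 7 (remaining 16U)
Final racks: [10,10] [10,10] [9,9] [9,9] [9,9] [8,8,8] [8].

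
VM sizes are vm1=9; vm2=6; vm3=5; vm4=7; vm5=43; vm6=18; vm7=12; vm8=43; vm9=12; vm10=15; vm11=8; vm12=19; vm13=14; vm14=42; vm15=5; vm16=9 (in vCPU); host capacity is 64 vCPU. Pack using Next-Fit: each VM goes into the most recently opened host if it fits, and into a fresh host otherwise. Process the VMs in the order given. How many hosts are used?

6

Put vm1 (9 vCPU) in host 1; 55 vCPU remain.
Put vm2 (6 vCPU) in host 1; 49 vCPU remain.
Put vm3 (5 vCPU) in host 1; 44 vCPU remain.
Put vm4 (7 vCPU) in host 1; 37 vCPU remain.
Put vm5 (43 vCPU) in host 2; 21 vCPU remain.
Put vm6 (18 vCPU) in host 2; 3 vCPU remain.
Put vm7 (12 vCPU) in host 3; 52 vCPU remain.
Put vm8 (43 vCPU) in host 3; 9 vCPU remain.
Put vm9 (12 vCPU) in host 4; 52 vCPU remain.
Put vm10 (15 vCPU) in host 4; 37 vCPU remain.
Put vm11 (8 vCPU) in host 4; 29 vCPU remain.
Put vm12 (19 vCPU) in host 4; 10 vCPU remain.
Put vm13 (14 vCPU) in host 5; 50 vCPU remain.
Put vm14 (42 vCPU) in host 5; 8 vCPU remain.
Put vm15 (5 vCPU) in host 5; 3 vCPU remain.
Put vm16 (9 vCPU) in host 6; 55 vCPU remain.
Final hosts: [9,6,5,7] [43,18] [12,43] [12,15,8,19] [14,42,5] [9].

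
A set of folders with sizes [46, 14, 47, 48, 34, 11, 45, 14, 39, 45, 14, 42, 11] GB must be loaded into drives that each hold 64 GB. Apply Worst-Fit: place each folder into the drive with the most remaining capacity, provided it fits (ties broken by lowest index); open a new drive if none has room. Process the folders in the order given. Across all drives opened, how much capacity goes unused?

46 GB → drive 1 (remaining 18 GB)
14 GB → drive 1 (remaining 4 GB)
47 GB → drive 2 (remaining 17 GB)
48 GB → drive 3 (remaining 16 GB)
34 GB → drive 4 (remaining 30 GB)
11 GB → drive 4 (remaining 19 GB)
45 GB → drive 5 (remaining 19 GB)
14 GB → drive 4 (remaining 5 GB)
39 GB → drive 6 (remaining 25 GB)
45 GB → drive 7 (remaining 19 GB)
14 GB → drive 6 (remaining 11 GB)
42 GB → drive 8 (remaining 22 GB)
11 GB → drive 8 (remaining 11 GB)
8 drives × 64 GB = 512 GB; used 410 GB; unused 102 GB.

102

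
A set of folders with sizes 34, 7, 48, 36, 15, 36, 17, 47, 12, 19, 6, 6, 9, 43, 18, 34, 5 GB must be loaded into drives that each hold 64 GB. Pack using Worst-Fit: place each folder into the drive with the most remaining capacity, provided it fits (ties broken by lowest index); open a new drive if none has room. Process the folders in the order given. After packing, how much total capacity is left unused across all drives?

34 GB → drive 1 (remaining 30 GB)
7 GB → drive 1 (remaining 23 GB)
48 GB → drive 2 (remaining 16 GB)
36 GB → drive 3 (remaining 28 GB)
15 GB → drive 3 (remaining 13 GB)
36 GB → drive 4 (remaining 28 GB)
17 GB → drive 4 (remaining 11 GB)
47 GB → drive 5 (remaining 17 GB)
12 GB → drive 1 (remaining 11 GB)
19 GB → drive 6 (remaining 45 GB)
6 GB → drive 6 (remaining 39 GB)
6 GB → drive 6 (remaining 33 GB)
9 GB → drive 6 (remaining 24 GB)
43 GB → drive 7 (remaining 21 GB)
18 GB → drive 6 (remaining 6 GB)
34 GB → drive 8 (remaining 30 GB)
5 GB → drive 8 (remaining 25 GB)
8 drives × 64 GB = 512 GB; used 392 GB; unused 120 GB.

120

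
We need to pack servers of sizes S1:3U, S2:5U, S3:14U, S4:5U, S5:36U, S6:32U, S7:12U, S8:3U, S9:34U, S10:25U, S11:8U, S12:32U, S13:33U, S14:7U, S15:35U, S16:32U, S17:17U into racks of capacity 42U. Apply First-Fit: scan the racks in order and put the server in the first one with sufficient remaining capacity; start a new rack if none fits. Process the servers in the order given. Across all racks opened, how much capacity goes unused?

45

S1 (3U) → rack 1 (remaining 39U)
S2 (5U) → rack 1 (remaining 34U)
S3 (14U) → rack 1 (remaining 20U)
S4 (5U) → rack 1 (remaining 15U)
S5 (36U) → rack 2 (remaining 6U)
S6 (32U) → rack 3 (remaining 10U)
S7 (12U) → rack 1 (remaining 3U)
S8 (3U) → rack 1 (remaining 0U)
S9 (34U) → rack 4 (remaining 8U)
S10 (25U) → rack 5 (remaining 17U)
S11 (8U) → rack 3 (remaining 2U)
S12 (32U) → rack 6 (remaining 10U)
S13 (33U) → rack 7 (remaining 9U)
S14 (7U) → rack 4 (remaining 1U)
S15 (35U) → rack 8 (remaining 7U)
S16 (32U) → rack 9 (remaining 10U)
S17 (17U) → rack 5 (remaining 0U)
9 racks × 42U = 378U; used 333U; unused 45U.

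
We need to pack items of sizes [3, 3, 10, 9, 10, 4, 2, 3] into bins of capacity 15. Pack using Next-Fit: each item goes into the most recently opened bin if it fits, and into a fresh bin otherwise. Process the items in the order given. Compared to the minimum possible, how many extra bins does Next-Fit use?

Next-Fit: [3,3] [10] [9] [10,4] [2,3] → 5 bins.
Total size 44; any packing needs at least ⌈44/15⌉ = 3 bins.
An optimal packing achieves that bound: [10,4] [10,3,2] [9,3,3] → 3 bins.
Excess: 5 − 3 = 2.

2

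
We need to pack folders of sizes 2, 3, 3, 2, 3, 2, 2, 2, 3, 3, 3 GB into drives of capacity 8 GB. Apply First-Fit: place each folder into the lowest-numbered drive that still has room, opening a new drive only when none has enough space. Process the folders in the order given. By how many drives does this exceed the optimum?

0

First-Fit: [2,3,3] [2,3,2] [2,2,3] [3,3] → 4 drives.
Total size 28 GB; any packing needs at least ⌈28/8⌉ = 4 drives.
So 4 is already optimal.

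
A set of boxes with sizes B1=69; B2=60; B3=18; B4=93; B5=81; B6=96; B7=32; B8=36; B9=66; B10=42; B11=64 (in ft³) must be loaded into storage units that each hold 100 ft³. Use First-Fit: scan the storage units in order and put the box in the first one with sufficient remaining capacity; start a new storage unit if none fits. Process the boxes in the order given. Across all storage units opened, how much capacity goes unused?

Put B1 (69 ft³) in storage unit 1; 31 ft³ remain.
Put B2 (60 ft³) in storage unit 2; 40 ft³ remain.
Put B3 (18 ft³) in storage unit 1; 13 ft³ remain.
Put B4 (93 ft³) in storage unit 3; 7 ft³ remain.
Put B5 (81 ft³) in storage unit 4; 19 ft³ remain.
Put B6 (96 ft³) in storage unit 5; 4 ft³ remain.
Put B7 (32 ft³) in storage unit 2; 8 ft³ remain.
Put B8 (36 ft³) in storage unit 6; 64 ft³ remain.
Put B9 (66 ft³) in storage unit 7; 34 ft³ remain.
Put B10 (42 ft³) in storage unit 6; 22 ft³ remain.
Put B11 (64 ft³) in storage unit 8; 36 ft³ remain.
8 storage units × 100 ft³ = 800 ft³; used 657 ft³; unused 143 ft³.

143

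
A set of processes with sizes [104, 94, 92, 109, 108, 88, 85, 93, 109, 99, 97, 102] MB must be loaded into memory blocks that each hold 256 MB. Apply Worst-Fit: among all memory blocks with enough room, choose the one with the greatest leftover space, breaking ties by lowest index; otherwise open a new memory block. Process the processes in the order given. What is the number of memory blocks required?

6 memory blocks

memory block 1: place 104 MB, 152 MB left
memory block 1: place 94 MB, 58 MB left
memory block 2: place 92 MB, 164 MB left
memory block 2: place 109 MB, 55 MB left
memory block 3: place 108 MB, 148 MB left
memory block 3: place 88 MB, 60 MB left
memory block 4: place 85 MB, 171 MB left
memory block 4: place 93 MB, 78 MB left
memory block 5: place 109 MB, 147 MB left
memory block 5: place 99 MB, 48 MB left
memory block 6: place 97 MB, 159 MB left
memory block 6: place 102 MB, 57 MB left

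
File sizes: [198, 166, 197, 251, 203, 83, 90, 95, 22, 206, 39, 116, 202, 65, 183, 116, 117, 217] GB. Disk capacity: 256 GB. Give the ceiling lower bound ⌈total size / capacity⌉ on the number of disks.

Total size = 198 + 166 + 197 + 251 + 203 + 83 + 90 + 95 + 22 + 206 + 39 + 116 + 202 + 65 + 183 + 116 + 117 + 217 = 2566 GB.
⌈2566 / 256⌉ = 11.

11 disks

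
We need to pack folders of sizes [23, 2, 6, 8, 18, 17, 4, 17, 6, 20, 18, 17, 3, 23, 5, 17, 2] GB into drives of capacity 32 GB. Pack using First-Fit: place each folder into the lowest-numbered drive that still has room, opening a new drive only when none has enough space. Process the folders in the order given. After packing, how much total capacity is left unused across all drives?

82

23 GB → drive 1 (remaining 9 GB)
2 GB → drive 1 (remaining 7 GB)
6 GB → drive 1 (remaining 1 GB)
8 GB → drive 2 (remaining 24 GB)
18 GB → drive 2 (remaining 6 GB)
17 GB → drive 3 (remaining 15 GB)
4 GB → drive 2 (remaining 2 GB)
17 GB → drive 4 (remaining 15 GB)
6 GB → drive 3 (remaining 9 GB)
20 GB → drive 5 (remaining 12 GB)
18 GB → drive 6 (remaining 14 GB)
17 GB → drive 7 (remaining 15 GB)
3 GB → drive 3 (remaining 6 GB)
23 GB → drive 8 (remaining 9 GB)
5 GB → drive 3 (remaining 1 GB)
17 GB → drive 9 (remaining 15 GB)
2 GB → drive 2 (remaining 0 GB)
9 drives × 32 GB = 288 GB; used 206 GB; unused 82 GB.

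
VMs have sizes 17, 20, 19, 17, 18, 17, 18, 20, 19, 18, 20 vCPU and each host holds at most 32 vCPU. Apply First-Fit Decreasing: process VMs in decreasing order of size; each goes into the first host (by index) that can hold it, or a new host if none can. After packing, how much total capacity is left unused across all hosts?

Sorted descending: 20, 20, 20, 19, 19, 18, 18, 18, 17, 17, 17.
host 1: place 20 vCPU, 12 vCPU left
host 2: place 20 vCPU, 12 vCPU left
host 3: place 20 vCPU, 12 vCPU left
host 4: place 19 vCPU, 13 vCPU left
host 5: place 19 vCPU, 13 vCPU left
host 6: place 18 vCPU, 14 vCPU left
host 7: place 18 vCPU, 14 vCPU left
host 8: place 18 vCPU, 14 vCPU left
host 9: place 17 vCPU, 15 vCPU left
host 10: place 17 vCPU, 15 vCPU left
host 11: place 17 vCPU, 15 vCPU left
11 hosts × 32 vCPU = 352 vCPU; used 203 vCPU; unused 149 vCPU.

149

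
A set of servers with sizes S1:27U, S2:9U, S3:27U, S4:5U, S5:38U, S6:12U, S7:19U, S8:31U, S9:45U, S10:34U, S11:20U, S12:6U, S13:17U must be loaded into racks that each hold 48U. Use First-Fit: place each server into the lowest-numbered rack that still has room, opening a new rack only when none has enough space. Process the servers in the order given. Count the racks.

Put S1 (27U) in rack 1; 21U remain.
Put S2 (9U) in rack 1; 12U remain.
Put S3 (27U) in rack 2; 21U remain.
Put S4 (5U) in rack 1; 7U remain.
Put S5 (38U) in rack 3; 10U remain.
Put S6 (12U) in rack 2; 9U remain.
Put S7 (19U) in rack 4; 29U remain.
Put S8 (31U) in rack 5; 17U remain.
Put S9 (45U) in rack 6; 3U remain.
Put S10 (34U) in rack 7; 14U remain.
Put S11 (20U) in rack 4; 9U remain.
Put S12 (6U) in rack 1; 1U remain.
Put S13 (17U) in rack 5; 0U remain.
Final racks: [27,9,5,6] [27,12] [38] [19,20] [31,17] [45] [34].

7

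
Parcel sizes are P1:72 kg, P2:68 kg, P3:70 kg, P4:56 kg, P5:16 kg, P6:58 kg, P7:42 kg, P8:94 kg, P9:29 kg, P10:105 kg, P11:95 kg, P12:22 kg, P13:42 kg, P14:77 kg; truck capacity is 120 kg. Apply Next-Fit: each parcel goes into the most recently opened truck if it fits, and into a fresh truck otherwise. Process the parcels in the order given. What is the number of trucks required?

truck 1: place P1 (72 kg), 48 kg left
truck 2: place P2 (68 kg), 52 kg left
truck 3: place P3 (70 kg), 50 kg left
truck 4: place P4 (56 kg), 64 kg left
truck 4: place P5 (16 kg), 48 kg left
truck 5: place P6 (58 kg), 62 kg left
truck 5: place P7 (42 kg), 20 kg left
truck 6: place P8 (94 kg), 26 kg left
truck 7: place P9 (29 kg), 91 kg left
truck 8: place P10 (105 kg), 15 kg left
truck 9: place P11 (95 kg), 25 kg left
truck 9: place P12 (22 kg), 3 kg left
truck 10: place P13 (42 kg), 78 kg left
truck 10: place P14 (77 kg), 1 kg left
Final trucks: [72] [68] [70] [56,16] [58,42] [94] [29] [105] [95,22] [42,77].

10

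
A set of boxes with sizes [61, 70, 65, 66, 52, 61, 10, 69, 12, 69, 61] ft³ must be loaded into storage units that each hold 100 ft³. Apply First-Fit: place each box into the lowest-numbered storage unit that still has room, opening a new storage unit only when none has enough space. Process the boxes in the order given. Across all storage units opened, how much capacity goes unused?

304

61 ft³ → storage unit 1 (remaining 39 ft³)
70 ft³ → storage unit 2 (remaining 30 ft³)
65 ft³ → storage unit 3 (remaining 35 ft³)
66 ft³ → storage unit 4 (remaining 34 ft³)
52 ft³ → storage unit 5 (remaining 48 ft³)
61 ft³ → storage unit 6 (remaining 39 ft³)
10 ft³ → storage unit 1 (remaining 29 ft³)
69 ft³ → storage unit 7 (remaining 31 ft³)
12 ft³ → storage unit 1 (remaining 17 ft³)
69 ft³ → storage unit 8 (remaining 31 ft³)
61 ft³ → storage unit 9 (remaining 39 ft³)
9 storage units × 100 ft³ = 900 ft³; used 596 ft³; unused 304 ft³.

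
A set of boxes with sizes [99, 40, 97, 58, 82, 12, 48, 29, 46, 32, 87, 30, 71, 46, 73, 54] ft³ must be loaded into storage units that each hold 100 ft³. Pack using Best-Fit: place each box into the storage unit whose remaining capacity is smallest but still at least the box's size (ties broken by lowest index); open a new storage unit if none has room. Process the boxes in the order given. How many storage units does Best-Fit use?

11 storage units

storage unit 1: place 99 ft³, 1 ft³ left
storage unit 2: place 40 ft³, 60 ft³ left
storage unit 3: place 97 ft³, 3 ft³ left
storage unit 2: place 58 ft³, 2 ft³ left
storage unit 4: place 82 ft³, 18 ft³ left
storage unit 4: place 12 ft³, 6 ft³ left
storage unit 5: place 48 ft³, 52 ft³ left
storage unit 5: place 29 ft³, 23 ft³ left
storage unit 6: place 46 ft³, 54 ft³ left
storage unit 6: place 32 ft³, 22 ft³ left
storage unit 7: place 87 ft³, 13 ft³ left
storage unit 8: place 30 ft³, 70 ft³ left
storage unit 9: place 71 ft³, 29 ft³ left
storage unit 8: place 46 ft³, 24 ft³ left
storage unit 10: place 73 ft³, 27 ft³ left
storage unit 11: place 54 ft³, 46 ft³ left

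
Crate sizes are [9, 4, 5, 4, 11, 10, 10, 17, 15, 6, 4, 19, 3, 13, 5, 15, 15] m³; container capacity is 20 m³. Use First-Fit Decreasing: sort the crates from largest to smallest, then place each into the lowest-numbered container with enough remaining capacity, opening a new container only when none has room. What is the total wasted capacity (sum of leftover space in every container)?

15

Sorted descending: 19, 17, 15, 15, 15, 13, 11, 10, 10, 9, 6, 5, 5, 4, 4, 4, 3.
19 m³ → container 1 (remaining 1 m³)
17 m³ → container 2 (remaining 3 m³)
15 m³ → container 3 (remaining 5 m³)
15 m³ → container 4 (remaining 5 m³)
15 m³ → container 5 (remaining 5 m³)
13 m³ → container 6 (remaining 7 m³)
11 m³ → container 7 (remaining 9 m³)
10 m³ → container 8 (remaining 10 m³)
10 m³ → container 8 (remaining 0 m³)
9 m³ → container 7 (remaining 0 m³)
6 m³ → container 6 (remaining 1 m³)
5 m³ → container 3 (remaining 0 m³)
5 m³ → container 4 (remaining 0 m³)
4 m³ → container 5 (remaining 1 m³)
4 m³ → container 9 (remaining 16 m³)
4 m³ → container 9 (remaining 12 m³)
3 m³ → container 2 (remaining 0 m³)
9 containers × 20 m³ = 180 m³; used 165 m³; unused 15 m³.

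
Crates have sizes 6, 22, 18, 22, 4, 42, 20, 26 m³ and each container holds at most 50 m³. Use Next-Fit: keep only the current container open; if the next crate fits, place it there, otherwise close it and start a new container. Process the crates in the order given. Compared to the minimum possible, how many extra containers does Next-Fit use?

Next-Fit: [6,22,18] [22,4] [42] [20,26] → 4 containers.
Total size 160 m³; any packing needs at least ⌈160/50⌉ = 4 containers.
So 4 is already optimal.

0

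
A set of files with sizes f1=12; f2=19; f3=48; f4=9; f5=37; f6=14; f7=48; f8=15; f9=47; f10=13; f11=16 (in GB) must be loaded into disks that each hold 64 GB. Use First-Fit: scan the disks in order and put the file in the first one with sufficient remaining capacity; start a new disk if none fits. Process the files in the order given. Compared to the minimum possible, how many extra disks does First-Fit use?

First-Fit: [12,19,9,14] [48,15] [37,13] [48,16] [47] → 5 disks.
Total size 278 GB; any packing needs at least ⌈278/64⌉ = 5 disks.
So 5 is already optimal.

0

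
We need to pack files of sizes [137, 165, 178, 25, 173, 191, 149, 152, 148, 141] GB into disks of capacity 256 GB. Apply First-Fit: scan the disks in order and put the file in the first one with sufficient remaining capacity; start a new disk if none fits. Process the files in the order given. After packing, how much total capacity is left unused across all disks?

disk 1: place 137 GB, 119 GB left
disk 2: place 165 GB, 91 GB left
disk 3: place 178 GB, 78 GB left
disk 1: place 25 GB, 94 GB left
disk 4: place 173 GB, 83 GB left
disk 5: place 191 GB, 65 GB left
disk 6: place 149 GB, 107 GB left
disk 7: place 152 GB, 104 GB left
disk 8: place 148 GB, 108 GB left
disk 9: place 141 GB, 115 GB left
9 disks × 256 GB = 2304 GB; used 1459 GB; unused 845 GB.

845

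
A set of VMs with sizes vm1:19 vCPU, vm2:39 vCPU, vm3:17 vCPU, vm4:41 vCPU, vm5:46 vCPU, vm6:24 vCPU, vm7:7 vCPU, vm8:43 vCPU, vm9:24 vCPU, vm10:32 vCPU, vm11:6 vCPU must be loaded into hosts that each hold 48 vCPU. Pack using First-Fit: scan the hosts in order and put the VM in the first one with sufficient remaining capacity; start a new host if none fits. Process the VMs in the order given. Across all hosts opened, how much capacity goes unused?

Put vm1 (19 vCPU) in host 1; 29 vCPU remain.
Put vm2 (39 vCPU) in host 2; 9 vCPU remain.
Put vm3 (17 vCPU) in host 1; 12 vCPU remain.
Put vm4 (41 vCPU) in host 3; 7 vCPU remain.
Put vm5 (46 vCPU) in host 4; 2 vCPU remain.
Put vm6 (24 vCPU) in host 5; 24 vCPU remain.
Put vm7 (7 vCPU) in host 1; 5 vCPU remain.
Put vm8 (43 vCPU) in host 6; 5 vCPU remain.
Put vm9 (24 vCPU) in host 5; 0 vCPU remain.
Put vm10 (32 vCPU) in host 7; 16 vCPU remain.
Put vm11 (6 vCPU) in host 2; 3 vCPU remain.
7 hosts × 48 vCPU = 336 vCPU; used 298 vCPU; unused 38 vCPU.

38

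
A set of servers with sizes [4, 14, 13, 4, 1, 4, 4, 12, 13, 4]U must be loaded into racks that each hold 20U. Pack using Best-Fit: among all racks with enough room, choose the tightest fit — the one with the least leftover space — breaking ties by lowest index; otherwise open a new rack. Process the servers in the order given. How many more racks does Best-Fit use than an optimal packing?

0

Best-Fit: [4,14,1] [13,4] [4,4,12] [13,4] → 4 racks.
Total size 73U; any packing needs at least ⌈73/20⌉ = 4 racks.
So 4 is already optimal.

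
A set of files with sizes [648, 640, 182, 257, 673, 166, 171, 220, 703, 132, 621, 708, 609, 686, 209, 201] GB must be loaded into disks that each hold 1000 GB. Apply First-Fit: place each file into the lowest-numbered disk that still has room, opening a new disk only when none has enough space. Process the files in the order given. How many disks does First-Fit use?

disk 1: place 648 GB, 352 GB left
disk 2: place 640 GB, 360 GB left
disk 1: place 182 GB, 170 GB left
disk 2: place 257 GB, 103 GB left
disk 3: place 673 GB, 327 GB left
disk 1: place 166 GB, 4 GB left
disk 3: place 171 GB, 156 GB left
disk 4: place 220 GB, 780 GB left
disk 4: place 703 GB, 77 GB left
disk 3: place 132 GB, 24 GB left
disk 5: place 621 GB, 379 GB left
disk 6: place 708 GB, 292 GB left
disk 7: place 609 GB, 391 GB left
disk 8: place 686 GB, 314 GB left
disk 5: place 209 GB, 170 GB left
disk 6: place 201 GB, 91 GB left
Final disks: [648,182,166] [640,257] [673,171,132] [220,703] [621,209] [708,201] [609] [686].

8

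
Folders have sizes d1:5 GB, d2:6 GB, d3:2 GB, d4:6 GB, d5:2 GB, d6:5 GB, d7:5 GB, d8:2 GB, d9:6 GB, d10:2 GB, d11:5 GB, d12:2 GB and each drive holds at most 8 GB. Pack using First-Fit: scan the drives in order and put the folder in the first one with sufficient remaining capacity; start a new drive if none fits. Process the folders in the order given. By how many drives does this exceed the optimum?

First-Fit: [5,2] [6,2] [6,2] [5,2] [5,2] [6] [5] → 7 drives.
7 folders exceed 4 GB (half the capacity), and no two of those can share a drive, so at least 7 drives are needed.
So 7 is already optimal.

0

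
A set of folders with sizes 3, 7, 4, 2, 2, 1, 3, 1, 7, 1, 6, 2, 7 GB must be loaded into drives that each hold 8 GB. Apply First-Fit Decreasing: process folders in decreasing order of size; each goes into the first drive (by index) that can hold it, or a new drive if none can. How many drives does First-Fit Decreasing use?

Sorted descending: 7, 7, 7, 6, 4, 3, 3, 2, 2, 2, 1, 1, 1.
7 GB → drive 1 (remaining 1 GB)
7 GB → drive 2 (remaining 1 GB)
7 GB → drive 3 (remaining 1 GB)
6 GB → drive 4 (remaining 2 GB)
4 GB → drive 5 (remaining 4 GB)
3 GB → drive 5 (remaining 1 GB)
3 GB → drive 6 (remaining 5 GB)
2 GB → drive 4 (remaining 0 GB)
2 GB → drive 6 (remaining 3 GB)
2 GB → drive 6 (remaining 1 GB)
1 GB → drive 1 (remaining 0 GB)
1 GB → drive 2 (remaining 0 GB)
1 GB → drive 3 (remaining 0 GB)

6 drives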